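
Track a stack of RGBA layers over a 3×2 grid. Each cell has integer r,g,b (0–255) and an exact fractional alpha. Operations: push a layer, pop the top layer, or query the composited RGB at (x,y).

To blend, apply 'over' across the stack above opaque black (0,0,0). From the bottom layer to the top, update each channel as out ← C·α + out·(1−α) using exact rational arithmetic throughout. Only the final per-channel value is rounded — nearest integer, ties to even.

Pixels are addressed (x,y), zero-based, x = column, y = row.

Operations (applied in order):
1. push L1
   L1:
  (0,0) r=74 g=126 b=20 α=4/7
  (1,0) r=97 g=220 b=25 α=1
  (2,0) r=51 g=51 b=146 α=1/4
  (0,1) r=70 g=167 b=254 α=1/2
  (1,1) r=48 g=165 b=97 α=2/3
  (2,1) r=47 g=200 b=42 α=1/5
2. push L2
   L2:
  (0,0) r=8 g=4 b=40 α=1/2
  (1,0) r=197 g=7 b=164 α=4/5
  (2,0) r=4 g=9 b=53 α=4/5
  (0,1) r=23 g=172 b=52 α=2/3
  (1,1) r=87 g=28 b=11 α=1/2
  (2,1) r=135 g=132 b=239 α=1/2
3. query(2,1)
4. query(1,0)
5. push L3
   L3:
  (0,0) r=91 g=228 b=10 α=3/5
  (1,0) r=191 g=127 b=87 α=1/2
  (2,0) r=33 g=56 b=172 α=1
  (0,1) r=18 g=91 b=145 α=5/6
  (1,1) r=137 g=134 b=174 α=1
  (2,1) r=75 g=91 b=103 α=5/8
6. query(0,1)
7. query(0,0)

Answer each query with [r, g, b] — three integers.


at x=2,y=1 over L1,L2:
L1 α=1/5: [47/5, 40, 42/5]
L2 α=1/2: [361/5, 86, 1237/10]
rounded: [72, 86, 124]

(1,0) stack=L1,L2; from [0,0,0]:
+L1 (α=1) → [97, 220, 25]
+L2 (α=4/5) → [177, 248/5, 681/5]
= [177, 50, 136]

query (0,1) [L1,L2,L3] — begin 0,0,0
L1 α=1/2: [35, 167/2, 127]
L2 α=2/3: [27, 285/2, 77]
L3 α=5/6: [39/2, 1195/12, 401/3]
= [20, 100, 134]

at x=0,y=0 over L1,L2,L3:
+L1 (α=4/7) → [296/7, 72, 80/7]
+L2 (α=1/2) → [176/7, 38, 180/7]
+L3 (α=3/5) → [2263/35, 152, 114/7]
= [65, 152, 16]


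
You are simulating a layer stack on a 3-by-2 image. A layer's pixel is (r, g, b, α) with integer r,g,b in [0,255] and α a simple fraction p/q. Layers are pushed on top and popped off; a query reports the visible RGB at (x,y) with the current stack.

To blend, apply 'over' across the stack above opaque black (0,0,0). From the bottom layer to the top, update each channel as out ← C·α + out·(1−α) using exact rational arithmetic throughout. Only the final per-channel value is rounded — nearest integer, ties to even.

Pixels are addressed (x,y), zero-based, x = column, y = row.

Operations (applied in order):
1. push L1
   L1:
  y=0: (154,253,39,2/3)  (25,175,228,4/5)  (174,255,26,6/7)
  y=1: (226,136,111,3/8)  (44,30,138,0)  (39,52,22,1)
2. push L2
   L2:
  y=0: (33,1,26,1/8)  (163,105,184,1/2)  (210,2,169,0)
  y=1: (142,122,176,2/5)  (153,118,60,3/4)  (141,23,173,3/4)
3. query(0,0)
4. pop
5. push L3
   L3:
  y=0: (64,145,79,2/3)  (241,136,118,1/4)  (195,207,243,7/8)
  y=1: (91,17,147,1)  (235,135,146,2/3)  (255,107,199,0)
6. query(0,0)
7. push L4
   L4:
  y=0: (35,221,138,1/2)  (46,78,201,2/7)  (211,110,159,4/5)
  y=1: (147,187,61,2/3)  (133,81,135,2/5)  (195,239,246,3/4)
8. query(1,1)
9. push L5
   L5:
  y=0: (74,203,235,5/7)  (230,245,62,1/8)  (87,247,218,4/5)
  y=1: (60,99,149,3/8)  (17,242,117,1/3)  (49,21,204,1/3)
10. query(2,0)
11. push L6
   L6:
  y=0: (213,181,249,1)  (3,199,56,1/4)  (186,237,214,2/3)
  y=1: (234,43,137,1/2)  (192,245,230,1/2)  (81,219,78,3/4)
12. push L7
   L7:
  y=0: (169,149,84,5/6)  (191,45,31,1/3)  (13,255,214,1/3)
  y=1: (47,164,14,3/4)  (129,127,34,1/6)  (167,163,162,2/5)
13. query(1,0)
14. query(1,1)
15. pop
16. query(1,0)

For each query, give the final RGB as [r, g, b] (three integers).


at x=0,y=0 over L1,L2:
L1 α=2/3: [308/3, 506/3, 26]
L2 α=1/8: [2255/24, 3545/24, 26]
= [94, 148, 26]

query (0,0) [L1,L3] — begin 0,0,0
+L1 (α=2/3) → [308/3, 506/3, 26]
+L3 (α=2/3) → [692/9, 1376/9, 184/3]
rounded: [77, 153, 61]

at x=1,y=1 over L1,L3,L4:
L1 α=0: [0, 0, 0]
L3 α=2/3: [470/3, 90, 292/3]
L4 α=2/5: [736/5, 432/5, 562/5]
= [147, 86, 112]

at x=2,y=0 over L1,L3,L4,L5:
after L1 α=6/7: [1044/7, 1530/7, 156/7]
after L3 α=7/8: [10599/56, 11673/56, 12063/56]
after L4 α=4/5: [57863/280, 36313/280, 47679/280]
after L5 α=4/5: [155303/1400, 312953/1400, 291839/1400]
rounded: [111, 224, 208]

at x=1,y=0 over L1,L3,L4,L5,L6,L7:
L1 α=4/5: [20, 140, 912/5]
L3 α=1/4: [301/4, 139, 1663/10]
L4 α=2/7: [1873/28, 851/7, 2467/14]
L5 α=1/8: [2793/32, 137, 2591/16]
L6 α=1/4: [8475/128, 305/2, 8669/64]
L7 α=1/3: [20699/192, 350/3, 9661/96]
= [108, 117, 101]

query (1,1) [L1,L3,L4,L5,L6,L7] — begin 0,0,0
+L1 (α=0) → [0, 0, 0]
+L3 (α=2/3) → [470/3, 90, 292/3]
+L4 (α=2/5) → [736/5, 432/5, 562/5]
+L5 (α=1/3) → [519/5, 2074/15, 1709/15]
+L6 (α=1/2) → [1479/10, 5749/30, 5159/30]
+L7 (α=1/6) → [579/4, 6511/36, 5363/36]
→ [145, 181, 149]

query (1,0) [L1,L3,L4,L5,L6] — begin 0,0,0
after L1 α=4/5: [20, 140, 912/5]
after L3 α=1/4: [301/4, 139, 1663/10]
after L4 α=2/7: [1873/28, 851/7, 2467/14]
after L5 α=1/8: [2793/32, 137, 2591/16]
after L6 α=1/4: [8475/128, 305/2, 8669/64]
→ [66, 152, 135]


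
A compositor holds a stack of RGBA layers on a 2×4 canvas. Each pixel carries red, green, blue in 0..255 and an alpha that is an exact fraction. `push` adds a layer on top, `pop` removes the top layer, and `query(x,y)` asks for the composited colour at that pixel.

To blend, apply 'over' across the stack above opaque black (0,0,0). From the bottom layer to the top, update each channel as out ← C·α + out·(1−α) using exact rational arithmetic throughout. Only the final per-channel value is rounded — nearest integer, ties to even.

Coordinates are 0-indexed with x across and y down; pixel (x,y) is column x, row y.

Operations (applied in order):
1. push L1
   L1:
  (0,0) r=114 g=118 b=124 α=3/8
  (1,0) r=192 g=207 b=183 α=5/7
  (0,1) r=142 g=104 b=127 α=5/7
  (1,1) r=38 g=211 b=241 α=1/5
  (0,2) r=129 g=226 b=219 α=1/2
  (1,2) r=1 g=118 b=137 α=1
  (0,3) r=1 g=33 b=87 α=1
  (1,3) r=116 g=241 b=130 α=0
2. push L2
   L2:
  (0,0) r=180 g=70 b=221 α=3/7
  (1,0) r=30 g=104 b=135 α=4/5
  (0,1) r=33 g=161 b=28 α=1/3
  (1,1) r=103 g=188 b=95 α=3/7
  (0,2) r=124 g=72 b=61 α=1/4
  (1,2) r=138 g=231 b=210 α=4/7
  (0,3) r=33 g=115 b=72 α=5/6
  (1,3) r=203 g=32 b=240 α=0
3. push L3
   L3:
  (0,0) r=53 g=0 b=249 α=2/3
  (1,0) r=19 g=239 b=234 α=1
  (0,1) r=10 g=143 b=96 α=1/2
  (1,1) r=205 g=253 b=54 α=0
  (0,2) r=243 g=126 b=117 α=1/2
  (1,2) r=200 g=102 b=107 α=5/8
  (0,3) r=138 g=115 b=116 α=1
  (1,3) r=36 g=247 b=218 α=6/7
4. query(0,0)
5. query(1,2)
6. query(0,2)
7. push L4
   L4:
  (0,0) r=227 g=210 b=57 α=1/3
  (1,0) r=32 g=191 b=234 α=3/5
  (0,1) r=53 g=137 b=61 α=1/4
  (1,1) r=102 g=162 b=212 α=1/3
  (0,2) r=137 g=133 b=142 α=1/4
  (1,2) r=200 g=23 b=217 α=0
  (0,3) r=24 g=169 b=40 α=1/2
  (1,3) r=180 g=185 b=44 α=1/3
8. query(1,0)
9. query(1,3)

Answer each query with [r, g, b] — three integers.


(0,0) stack=L1,L2,L3; from [0,0,0]:
after L1 α=3/8: [171/4, 177/4, 93/2]
after L2 α=3/7: [711/7, 387/7, 849/7]
after L3 α=2/3: [1453/21, 129/7, 1445/7]
→ [69, 18, 206]

at x=1,y=2 over L1,L2,L3:
L1 α=1: [1, 118, 137]
L2 α=4/7: [555/7, 1278/7, 1251/7]
L3 α=5/8: [8665/56, 1851/14, 3749/28]
rounded: [155, 132, 134]

(0,2) stack=L1,L2,L3; from [0,0,0]:
+L1 (α=1/2) → [129/2, 113, 219/2]
+L2 (α=1/4) → [635/8, 411/4, 779/8]
+L3 (α=1/2) → [2579/16, 915/8, 1715/16]
= [161, 114, 107]

query (1,0) [L1,L2,L3,L4] — begin 0,0,0
after L1 α=5/7: [960/7, 1035/7, 915/7]
after L2 α=4/5: [360/7, 3947/35, 939/7]
after L3 α=1: [19, 239, 234]
after L4 α=3/5: [134/5, 1051/5, 234]
= [27, 210, 234]

query (1,3) [L1,L2,L3,L4] — begin 0,0,0
L1 α=0: [0, 0, 0]
L2 α=0: [0, 0, 0]
L3 α=6/7: [216/7, 1482/7, 1308/7]
L4 α=1/3: [564/7, 4259/21, 2924/21]
= [81, 203, 139]


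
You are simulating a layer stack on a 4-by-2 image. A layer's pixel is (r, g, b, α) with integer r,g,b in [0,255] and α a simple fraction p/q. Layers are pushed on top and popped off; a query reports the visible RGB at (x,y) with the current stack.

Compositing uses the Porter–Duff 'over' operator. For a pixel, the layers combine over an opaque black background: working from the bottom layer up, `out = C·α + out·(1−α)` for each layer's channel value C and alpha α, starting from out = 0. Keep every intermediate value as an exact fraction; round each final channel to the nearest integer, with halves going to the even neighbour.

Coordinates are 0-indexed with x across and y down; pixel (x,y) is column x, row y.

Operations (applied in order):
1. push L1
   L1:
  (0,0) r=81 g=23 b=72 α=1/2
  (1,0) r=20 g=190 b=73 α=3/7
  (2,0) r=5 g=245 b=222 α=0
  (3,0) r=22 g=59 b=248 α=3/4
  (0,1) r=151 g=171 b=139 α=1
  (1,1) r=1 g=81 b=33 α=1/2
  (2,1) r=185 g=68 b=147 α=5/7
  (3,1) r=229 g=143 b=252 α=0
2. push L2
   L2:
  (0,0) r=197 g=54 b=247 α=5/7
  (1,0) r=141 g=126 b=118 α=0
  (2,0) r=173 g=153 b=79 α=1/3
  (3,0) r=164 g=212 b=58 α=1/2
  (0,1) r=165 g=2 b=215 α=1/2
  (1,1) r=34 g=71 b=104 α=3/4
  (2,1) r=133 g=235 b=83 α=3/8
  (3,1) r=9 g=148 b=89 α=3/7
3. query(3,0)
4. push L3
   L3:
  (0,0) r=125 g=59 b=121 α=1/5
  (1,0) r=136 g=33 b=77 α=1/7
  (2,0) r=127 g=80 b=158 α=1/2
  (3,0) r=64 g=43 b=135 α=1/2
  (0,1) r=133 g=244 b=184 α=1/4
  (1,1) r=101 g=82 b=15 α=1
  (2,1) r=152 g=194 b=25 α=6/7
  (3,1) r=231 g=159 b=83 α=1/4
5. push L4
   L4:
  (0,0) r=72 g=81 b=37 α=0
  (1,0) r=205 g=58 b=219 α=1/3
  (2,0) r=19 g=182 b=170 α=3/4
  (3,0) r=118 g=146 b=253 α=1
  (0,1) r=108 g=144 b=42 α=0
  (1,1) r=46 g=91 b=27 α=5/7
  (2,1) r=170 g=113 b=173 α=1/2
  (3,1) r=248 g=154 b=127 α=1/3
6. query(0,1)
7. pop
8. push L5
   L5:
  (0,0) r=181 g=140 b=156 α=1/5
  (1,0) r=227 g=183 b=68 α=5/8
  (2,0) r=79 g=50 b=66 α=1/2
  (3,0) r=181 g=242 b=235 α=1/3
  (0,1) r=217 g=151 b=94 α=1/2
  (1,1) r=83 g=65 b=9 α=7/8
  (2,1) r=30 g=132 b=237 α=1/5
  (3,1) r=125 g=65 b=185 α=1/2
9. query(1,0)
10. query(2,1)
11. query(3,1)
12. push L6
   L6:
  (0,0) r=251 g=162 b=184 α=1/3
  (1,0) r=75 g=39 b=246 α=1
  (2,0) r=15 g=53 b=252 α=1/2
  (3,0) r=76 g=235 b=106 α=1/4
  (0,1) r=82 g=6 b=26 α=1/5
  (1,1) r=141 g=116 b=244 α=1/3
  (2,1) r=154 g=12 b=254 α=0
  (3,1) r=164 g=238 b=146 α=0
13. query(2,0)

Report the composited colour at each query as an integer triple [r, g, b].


(3,0) stack=L1,L2; from [0,0,0]:
after L1 α=3/4: [33/2, 177/4, 186]
after L2 α=1/2: [361/4, 1025/8, 122]
rounded: [90, 128, 122]

(0,1) stack=L1,L2,L3,L4; from [0,0,0]:
+L1 (α=1) → [151, 171, 139]
+L2 (α=1/2) → [158, 173/2, 177]
+L3 (α=1/4) → [607/4, 1007/8, 715/4]
+L4 (α=0) → [607/4, 1007/8, 715/4]
= [152, 126, 179]

at x=1,y=0 over L1,L2,L3,L5:
+L1 (α=3/7) → [60/7, 570/7, 219/7]
+L2 (α=0) → [60/7, 570/7, 219/7]
+L3 (α=1/7) → [1312/49, 3651/49, 1853/49]
+L5 (α=5/8) → [59551/392, 13947/98, 22219/392]
rounded: [152, 142, 57]

query (2,1) [L1,L2,L3,L5] — begin 0,0,0
after L1 α=5/7: [925/7, 340/7, 105]
after L2 α=3/8: [3709/28, 6635/56, 387/4]
after L3 α=6/7: [29245/196, 71819/392, 141/4]
after L5 α=1/5: [6143/49, 16951/98, 378/5]
→ [125, 173, 76]

query (3,1) [L1,L2,L3,L5] — begin 0,0,0
after L1 α=0: [0, 0, 0]
after L2 α=3/7: [27/7, 444/7, 267/7]
after L3 α=1/4: [849/14, 2445/28, 691/14]
after L5 α=1/2: [2599/28, 4265/56, 3281/28]
rounded: [93, 76, 117]

query (2,0) [L1,L2,L3,L5,L6] — begin 0,0,0
+L1 (α=0) → [0, 0, 0]
+L2 (α=1/3) → [173/3, 51, 79/3]
+L3 (α=1/2) → [277/3, 131/2, 553/6]
+L5 (α=1/2) → [257/3, 231/4, 949/12]
+L6 (α=1/2) → [151/3, 443/8, 3973/24]
= [50, 55, 166]


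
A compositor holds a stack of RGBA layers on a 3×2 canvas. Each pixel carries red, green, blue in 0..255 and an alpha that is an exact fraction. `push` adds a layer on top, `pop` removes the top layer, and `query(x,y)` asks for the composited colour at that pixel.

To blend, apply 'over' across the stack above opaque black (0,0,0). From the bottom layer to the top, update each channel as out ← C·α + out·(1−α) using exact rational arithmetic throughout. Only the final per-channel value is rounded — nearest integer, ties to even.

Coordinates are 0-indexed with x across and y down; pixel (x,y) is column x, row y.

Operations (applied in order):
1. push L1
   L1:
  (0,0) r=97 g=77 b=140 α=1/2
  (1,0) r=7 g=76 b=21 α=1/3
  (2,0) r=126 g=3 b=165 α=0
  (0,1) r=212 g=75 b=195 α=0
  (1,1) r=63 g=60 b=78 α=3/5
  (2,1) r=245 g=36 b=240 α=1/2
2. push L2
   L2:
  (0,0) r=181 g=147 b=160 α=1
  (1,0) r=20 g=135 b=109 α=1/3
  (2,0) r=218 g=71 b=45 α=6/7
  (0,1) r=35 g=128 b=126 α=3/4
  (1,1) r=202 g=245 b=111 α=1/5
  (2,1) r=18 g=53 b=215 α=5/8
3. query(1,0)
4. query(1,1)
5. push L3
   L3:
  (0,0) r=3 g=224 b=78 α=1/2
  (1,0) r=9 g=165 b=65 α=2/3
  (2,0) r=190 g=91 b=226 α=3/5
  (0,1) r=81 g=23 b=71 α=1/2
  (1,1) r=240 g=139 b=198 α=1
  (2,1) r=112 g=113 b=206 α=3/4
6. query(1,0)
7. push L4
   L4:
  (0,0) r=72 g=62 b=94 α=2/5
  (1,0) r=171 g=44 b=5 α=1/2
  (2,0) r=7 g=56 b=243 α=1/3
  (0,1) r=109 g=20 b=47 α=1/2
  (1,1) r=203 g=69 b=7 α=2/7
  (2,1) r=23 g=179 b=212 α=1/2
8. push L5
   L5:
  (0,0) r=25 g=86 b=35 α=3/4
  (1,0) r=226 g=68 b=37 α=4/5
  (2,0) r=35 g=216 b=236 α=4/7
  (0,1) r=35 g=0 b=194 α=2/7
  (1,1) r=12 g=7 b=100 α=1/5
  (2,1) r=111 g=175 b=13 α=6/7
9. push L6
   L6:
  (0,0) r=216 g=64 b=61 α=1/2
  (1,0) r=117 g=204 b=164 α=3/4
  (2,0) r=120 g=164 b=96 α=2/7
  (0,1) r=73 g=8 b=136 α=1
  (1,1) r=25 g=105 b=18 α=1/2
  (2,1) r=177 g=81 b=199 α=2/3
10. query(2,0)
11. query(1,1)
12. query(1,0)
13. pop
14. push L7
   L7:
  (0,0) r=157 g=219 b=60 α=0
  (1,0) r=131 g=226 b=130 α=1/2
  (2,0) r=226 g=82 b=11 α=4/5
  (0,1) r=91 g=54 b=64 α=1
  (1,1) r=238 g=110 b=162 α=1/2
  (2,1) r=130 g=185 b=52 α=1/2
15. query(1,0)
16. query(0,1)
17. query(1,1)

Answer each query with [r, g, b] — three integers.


(1,0) stack=L1,L2; from [0,0,0]:
+L1 (α=1/3) → [7/3, 76/3, 7]
+L2 (α=1/3) → [74/9, 557/9, 41]
→ [8, 62, 41]

query (1,1) [L1,L2] — begin 0,0,0
after L1 α=3/5: [189/5, 36, 234/5]
after L2 α=1/5: [1766/25, 389/5, 1491/25]
rounded: [71, 78, 60]

at x=1,y=0 over L1,L2,L3:
L1 α=1/3: [7/3, 76/3, 7]
L2 α=1/3: [74/9, 557/9, 41]
L3 α=2/3: [236/27, 3527/27, 57]
→ [9, 131, 57]

at x=2,y=0 over L1,L2,L3,L4,L5,L6:
L1 α=0: [0, 0, 0]
L2 α=6/7: [1308/7, 426/7, 270/7]
L3 α=3/5: [6606/35, 2763/35, 5286/35]
L4 α=1/3: [13457/105, 7486/105, 6359/35]
L5 α=4/7: [18357/245, 37726/245, 52117/245]
L6 α=2/7: [30117/343, 53798/343, 61525/343]
= [88, 157, 179]

at x=1,y=1 over L1,L2,L3,L4,L5,L6:
+L1 (α=3/5) → [189/5, 36, 234/5]
+L2 (α=1/5) → [1766/25, 389/5, 1491/25]
+L3 (α=1) → [240, 139, 198]
+L4 (α=2/7) → [1606/7, 119, 1004/7]
+L5 (α=1/5) → [6508/35, 483/5, 4716/35]
+L6 (α=1/2) → [7383/70, 504/5, 2673/35]
= [105, 101, 76]

at x=1,y=0 over L1,L2,L3,L4,L5,L6:
+L1 (α=1/3) → [7/3, 76/3, 7]
+L2 (α=1/3) → [74/9, 557/9, 41]
+L3 (α=2/3) → [236/27, 3527/27, 57]
+L4 (α=1/2) → [4853/54, 4715/54, 31]
+L5 (α=4/5) → [53669/270, 19403/270, 179/5]
+L6 (α=3/4) → [148439/1080, 184643/1080, 2639/20]
= [137, 171, 132]

(1,0) stack=L1,L2,L3,L4,L5,L7; from [0,0,0]:
L1 α=1/3: [7/3, 76/3, 7]
L2 α=1/3: [74/9, 557/9, 41]
L3 α=2/3: [236/27, 3527/27, 57]
L4 α=1/2: [4853/54, 4715/54, 31]
L5 α=4/5: [53669/270, 19403/270, 179/5]
L7 α=1/2: [89039/540, 80423/540, 829/10]
→ [165, 149, 83]

at x=0,y=1 over L1,L2,L3,L4,L5,L7:
L1 α=0: [0, 0, 0]
L2 α=3/4: [105/4, 96, 189/2]
L3 α=1/2: [429/8, 119/2, 331/4]
L4 α=1/2: [1301/16, 159/4, 519/8]
L5 α=2/7: [7625/112, 795/28, 5699/56]
L7 α=1: [91, 54, 64]
= [91, 54, 64]

(1,1) stack=L1,L2,L3,L4,L5,L7; from [0,0,0]:
after L1 α=3/5: [189/5, 36, 234/5]
after L2 α=1/5: [1766/25, 389/5, 1491/25]
after L3 α=1: [240, 139, 198]
after L4 α=2/7: [1606/7, 119, 1004/7]
after L5 α=1/5: [6508/35, 483/5, 4716/35]
after L7 α=1/2: [7419/35, 1033/10, 5193/35]
= [212, 103, 148]


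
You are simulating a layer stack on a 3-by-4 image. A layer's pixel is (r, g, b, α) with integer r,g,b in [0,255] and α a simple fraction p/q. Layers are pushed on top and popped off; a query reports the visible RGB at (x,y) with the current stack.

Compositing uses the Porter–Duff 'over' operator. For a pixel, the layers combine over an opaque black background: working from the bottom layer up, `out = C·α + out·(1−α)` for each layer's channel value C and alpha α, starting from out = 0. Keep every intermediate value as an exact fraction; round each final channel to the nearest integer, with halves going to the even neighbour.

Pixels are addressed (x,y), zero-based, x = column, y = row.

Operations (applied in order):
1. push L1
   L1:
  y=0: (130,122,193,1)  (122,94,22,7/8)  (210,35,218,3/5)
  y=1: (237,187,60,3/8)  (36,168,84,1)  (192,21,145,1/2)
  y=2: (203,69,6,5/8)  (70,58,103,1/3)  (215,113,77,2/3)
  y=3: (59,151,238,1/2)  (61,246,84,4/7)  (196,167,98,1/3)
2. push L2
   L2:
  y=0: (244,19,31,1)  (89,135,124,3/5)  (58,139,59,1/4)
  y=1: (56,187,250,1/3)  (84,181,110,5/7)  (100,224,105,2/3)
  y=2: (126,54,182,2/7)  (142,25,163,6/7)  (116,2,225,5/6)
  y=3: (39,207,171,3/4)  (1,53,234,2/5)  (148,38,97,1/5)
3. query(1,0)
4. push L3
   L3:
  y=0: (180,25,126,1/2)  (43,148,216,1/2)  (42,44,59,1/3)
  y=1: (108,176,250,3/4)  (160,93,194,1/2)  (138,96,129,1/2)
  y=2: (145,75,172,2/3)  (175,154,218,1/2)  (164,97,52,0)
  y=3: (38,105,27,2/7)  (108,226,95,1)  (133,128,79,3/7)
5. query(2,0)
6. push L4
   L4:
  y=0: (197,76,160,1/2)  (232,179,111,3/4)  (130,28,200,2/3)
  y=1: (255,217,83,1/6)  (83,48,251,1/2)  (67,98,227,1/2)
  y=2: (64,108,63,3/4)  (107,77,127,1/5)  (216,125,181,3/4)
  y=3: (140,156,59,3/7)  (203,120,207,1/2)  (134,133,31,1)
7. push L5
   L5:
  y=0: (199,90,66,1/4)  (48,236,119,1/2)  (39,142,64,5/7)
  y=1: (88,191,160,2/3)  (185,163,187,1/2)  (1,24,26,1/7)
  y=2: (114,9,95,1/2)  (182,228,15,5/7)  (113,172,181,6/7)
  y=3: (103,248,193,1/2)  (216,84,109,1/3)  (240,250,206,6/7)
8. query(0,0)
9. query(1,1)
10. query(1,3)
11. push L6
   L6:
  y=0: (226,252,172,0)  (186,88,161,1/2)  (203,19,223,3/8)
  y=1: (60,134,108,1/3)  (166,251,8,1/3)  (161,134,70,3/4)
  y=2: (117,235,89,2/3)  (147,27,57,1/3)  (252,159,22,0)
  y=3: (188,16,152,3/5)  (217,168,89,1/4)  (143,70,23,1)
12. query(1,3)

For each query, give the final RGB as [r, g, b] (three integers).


query (1,0) [L1,L2] — begin 0,0,0
+L1 (α=7/8) → [427/4, 329/4, 77/4]
+L2 (α=3/5) → [961/10, 1139/10, 821/10]
= [96, 114, 82]

(2,0) stack=L1,L2,L3; from [0,0,0]:
after L1 α=3/5: [126, 21, 654/5]
after L2 α=1/4: [109, 101/2, 2257/20]
after L3 α=1/3: [260/3, 145/3, 949/10]
rounded: [87, 48, 95]

(0,0) stack=L1,L2,L3,L4,L5; from [0,0,0]:
L1 α=1: [130, 122, 193]
L2 α=1: [244, 19, 31]
L3 α=1/2: [212, 22, 157/2]
L4 α=1/2: [409/2, 49, 477/4]
L5 α=1/4: [1625/8, 237/4, 1695/16]
= [203, 59, 106]

query (1,1) [L1,L2,L3,L4,L5] — begin 0,0,0
after L1 α=1: [36, 168, 84]
after L2 α=5/7: [492/7, 1241/7, 718/7]
after L3 α=1/2: [806/7, 946/7, 1038/7]
after L4 α=1/2: [1387/14, 641/7, 2795/14]
after L5 α=1/2: [3977/28, 891/7, 5413/28]
= [142, 127, 193]

(1,3) stack=L1,L2,L3,L4,L5; from [0,0,0]:
after L1 α=4/7: [244/7, 984/7, 48]
after L2 α=2/5: [746/35, 3694/35, 612/5]
after L3 α=1: [108, 226, 95]
after L4 α=1/2: [311/2, 173, 151]
after L5 α=1/3: [527/3, 430/3, 137]
rounded: [176, 143, 137]

at x=1,y=3 over L1,L2,L3,L4,L5,L6:
L1 α=4/7: [244/7, 984/7, 48]
L2 α=2/5: [746/35, 3694/35, 612/5]
L3 α=1: [108, 226, 95]
L4 α=1/2: [311/2, 173, 151]
L5 α=1/3: [527/3, 430/3, 137]
L6 α=1/4: [186, 299/2, 125]
rounded: [186, 150, 125]


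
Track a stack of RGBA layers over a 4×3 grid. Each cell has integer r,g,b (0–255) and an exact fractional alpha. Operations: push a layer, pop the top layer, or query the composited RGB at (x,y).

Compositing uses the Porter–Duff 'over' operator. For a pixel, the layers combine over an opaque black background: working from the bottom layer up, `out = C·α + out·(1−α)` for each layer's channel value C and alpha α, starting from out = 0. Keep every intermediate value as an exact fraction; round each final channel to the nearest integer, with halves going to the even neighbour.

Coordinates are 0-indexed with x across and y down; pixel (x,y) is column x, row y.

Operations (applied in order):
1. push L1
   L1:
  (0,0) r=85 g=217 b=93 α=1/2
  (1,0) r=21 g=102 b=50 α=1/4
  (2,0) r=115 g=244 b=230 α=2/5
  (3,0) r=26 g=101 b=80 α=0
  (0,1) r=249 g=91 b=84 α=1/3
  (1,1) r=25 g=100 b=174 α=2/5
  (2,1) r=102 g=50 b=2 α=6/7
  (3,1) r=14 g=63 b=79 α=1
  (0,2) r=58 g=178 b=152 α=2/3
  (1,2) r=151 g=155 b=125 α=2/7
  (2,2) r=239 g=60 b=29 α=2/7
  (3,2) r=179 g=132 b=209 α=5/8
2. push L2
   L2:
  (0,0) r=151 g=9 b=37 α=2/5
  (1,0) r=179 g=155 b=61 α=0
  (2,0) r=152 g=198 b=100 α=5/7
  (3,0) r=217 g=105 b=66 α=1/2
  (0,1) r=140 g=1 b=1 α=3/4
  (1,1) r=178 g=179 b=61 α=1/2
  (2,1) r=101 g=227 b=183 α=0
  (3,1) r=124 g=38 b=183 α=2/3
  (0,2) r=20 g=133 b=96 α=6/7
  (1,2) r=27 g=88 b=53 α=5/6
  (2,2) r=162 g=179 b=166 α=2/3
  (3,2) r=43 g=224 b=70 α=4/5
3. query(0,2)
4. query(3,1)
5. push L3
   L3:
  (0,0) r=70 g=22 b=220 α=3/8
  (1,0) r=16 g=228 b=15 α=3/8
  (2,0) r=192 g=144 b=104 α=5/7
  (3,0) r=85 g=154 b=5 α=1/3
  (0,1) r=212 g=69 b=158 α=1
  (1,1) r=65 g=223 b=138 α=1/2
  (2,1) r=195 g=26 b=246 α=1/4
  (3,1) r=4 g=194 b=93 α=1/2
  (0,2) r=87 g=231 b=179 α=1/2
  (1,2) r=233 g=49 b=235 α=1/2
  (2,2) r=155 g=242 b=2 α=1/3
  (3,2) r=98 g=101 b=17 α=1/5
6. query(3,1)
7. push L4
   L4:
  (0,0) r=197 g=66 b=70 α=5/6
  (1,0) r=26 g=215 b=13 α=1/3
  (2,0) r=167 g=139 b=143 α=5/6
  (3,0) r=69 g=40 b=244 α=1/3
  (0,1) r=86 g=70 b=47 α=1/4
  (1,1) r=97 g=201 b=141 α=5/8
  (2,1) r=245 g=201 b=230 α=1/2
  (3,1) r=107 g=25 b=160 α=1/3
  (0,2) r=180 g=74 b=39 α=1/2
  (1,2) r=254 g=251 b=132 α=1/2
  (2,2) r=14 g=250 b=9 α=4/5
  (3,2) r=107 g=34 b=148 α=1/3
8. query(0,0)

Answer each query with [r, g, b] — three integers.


at x=0,y=2 over L1,L2:
+L1 (α=2/3) → [116/3, 356/3, 304/3]
+L2 (α=6/7) → [68/3, 2750/21, 2032/21]
→ [23, 131, 97]

query (3,1) [L1,L2] — begin 0,0,0
L1 α=1: [14, 63, 79]
L2 α=2/3: [262/3, 139/3, 445/3]
→ [87, 46, 148]

at x=3,y=1 over L1,L2,L3:
after L1 α=1: [14, 63, 79]
after L2 α=2/3: [262/3, 139/3, 445/3]
after L3 α=1/2: [137/3, 721/6, 362/3]
→ [46, 120, 121]

at x=0,y=0 over L1,L2,L3,L4:
after L1 α=1/2: [85/2, 217/2, 93/2]
after L2 α=2/5: [859/10, 687/10, 427/10]
after L3 α=3/8: [1279/16, 819/16, 1747/16]
after L4 α=5/6: [17039/96, 2033/32, 2449/32]
→ [177, 64, 77]


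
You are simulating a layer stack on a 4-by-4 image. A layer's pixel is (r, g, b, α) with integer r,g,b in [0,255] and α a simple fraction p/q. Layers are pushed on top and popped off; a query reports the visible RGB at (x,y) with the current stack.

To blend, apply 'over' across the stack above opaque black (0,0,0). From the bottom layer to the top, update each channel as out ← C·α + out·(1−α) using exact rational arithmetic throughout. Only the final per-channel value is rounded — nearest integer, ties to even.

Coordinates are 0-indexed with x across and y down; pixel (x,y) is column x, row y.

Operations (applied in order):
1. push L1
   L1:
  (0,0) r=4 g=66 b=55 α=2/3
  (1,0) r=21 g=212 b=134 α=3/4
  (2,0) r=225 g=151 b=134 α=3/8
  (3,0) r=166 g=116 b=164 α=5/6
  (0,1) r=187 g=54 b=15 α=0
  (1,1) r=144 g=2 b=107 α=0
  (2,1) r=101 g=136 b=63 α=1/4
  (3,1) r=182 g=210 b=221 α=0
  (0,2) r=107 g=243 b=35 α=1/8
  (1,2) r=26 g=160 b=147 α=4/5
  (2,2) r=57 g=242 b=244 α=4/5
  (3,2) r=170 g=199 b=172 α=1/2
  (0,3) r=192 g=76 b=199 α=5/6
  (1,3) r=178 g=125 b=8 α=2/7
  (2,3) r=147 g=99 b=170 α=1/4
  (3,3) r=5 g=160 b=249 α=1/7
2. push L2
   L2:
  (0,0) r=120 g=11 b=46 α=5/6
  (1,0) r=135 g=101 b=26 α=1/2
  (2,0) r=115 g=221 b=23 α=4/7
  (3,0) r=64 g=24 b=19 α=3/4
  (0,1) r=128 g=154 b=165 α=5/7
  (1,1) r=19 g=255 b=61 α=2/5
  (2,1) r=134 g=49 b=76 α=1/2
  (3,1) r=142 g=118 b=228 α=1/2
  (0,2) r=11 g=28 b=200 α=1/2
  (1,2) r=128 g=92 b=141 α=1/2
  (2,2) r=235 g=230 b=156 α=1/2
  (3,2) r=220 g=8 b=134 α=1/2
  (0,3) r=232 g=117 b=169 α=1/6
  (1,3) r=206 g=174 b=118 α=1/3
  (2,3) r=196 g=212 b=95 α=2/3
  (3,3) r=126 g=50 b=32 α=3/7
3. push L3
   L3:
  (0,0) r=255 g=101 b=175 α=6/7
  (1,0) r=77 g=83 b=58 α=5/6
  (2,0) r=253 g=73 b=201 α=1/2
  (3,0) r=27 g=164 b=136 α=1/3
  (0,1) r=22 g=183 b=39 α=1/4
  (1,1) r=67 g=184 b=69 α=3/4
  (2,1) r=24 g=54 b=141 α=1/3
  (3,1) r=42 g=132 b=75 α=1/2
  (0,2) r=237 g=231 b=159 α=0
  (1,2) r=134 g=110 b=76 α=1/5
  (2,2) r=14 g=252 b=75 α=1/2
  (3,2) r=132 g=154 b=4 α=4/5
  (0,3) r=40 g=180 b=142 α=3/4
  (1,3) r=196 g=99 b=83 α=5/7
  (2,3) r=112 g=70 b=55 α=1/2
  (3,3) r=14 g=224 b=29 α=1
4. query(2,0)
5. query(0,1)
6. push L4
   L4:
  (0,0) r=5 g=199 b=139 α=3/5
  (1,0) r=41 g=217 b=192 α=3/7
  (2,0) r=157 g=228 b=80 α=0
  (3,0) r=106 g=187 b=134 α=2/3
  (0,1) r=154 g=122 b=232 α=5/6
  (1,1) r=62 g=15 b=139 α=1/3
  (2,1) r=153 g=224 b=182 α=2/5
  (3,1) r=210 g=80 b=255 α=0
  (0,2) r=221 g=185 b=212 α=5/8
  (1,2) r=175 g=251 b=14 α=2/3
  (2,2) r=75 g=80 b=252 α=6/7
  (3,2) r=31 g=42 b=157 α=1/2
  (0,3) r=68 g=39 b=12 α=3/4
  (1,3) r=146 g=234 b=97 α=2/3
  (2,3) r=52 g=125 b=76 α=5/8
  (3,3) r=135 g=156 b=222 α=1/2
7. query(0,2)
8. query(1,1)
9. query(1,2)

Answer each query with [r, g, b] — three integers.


(2,0) stack=L1,L2,L3; from [0,0,0]:
L1 α=3/8: [675/8, 453/8, 201/4]
L2 α=4/7: [815/8, 8431/56, 971/28]
L3 α=1/2: [2839/16, 12519/112, 6599/56]
rounded: [177, 112, 118]

query (0,1) [L1,L2,L3] — begin 0,0,0
L1 α=0: [0, 0, 0]
L2 α=5/7: [640/7, 110, 825/7]
L3 α=1/4: [1037/14, 513/4, 687/7]
rounded: [74, 128, 98]

at x=0,y=2 over L1,L2,L3,L4:
L1 α=1/8: [107/8, 243/8, 35/8]
L2 α=1/2: [195/16, 467/16, 1635/16]
L3 α=0: [195/16, 467/16, 1635/16]
L4 α=5/8: [18265/128, 16201/128, 21865/128]
→ [143, 127, 171]

query (1,1) [L1,L2,L3,L4] — begin 0,0,0
L1 α=0: [0, 0, 0]
L2 α=2/5: [38/5, 102, 122/5]
L3 α=3/4: [1043/20, 327/2, 1157/20]
L4 α=1/3: [1663/30, 114, 849/10]
rounded: [55, 114, 85]

at x=1,y=2 over L1,L2,L3,L4:
after L1 α=4/5: [104/5, 128, 588/5]
after L2 α=1/2: [372/5, 110, 1293/10]
after L3 α=1/5: [2158/25, 110, 2966/25]
after L4 α=2/3: [3636/25, 204, 1222/25]
= [145, 204, 49]


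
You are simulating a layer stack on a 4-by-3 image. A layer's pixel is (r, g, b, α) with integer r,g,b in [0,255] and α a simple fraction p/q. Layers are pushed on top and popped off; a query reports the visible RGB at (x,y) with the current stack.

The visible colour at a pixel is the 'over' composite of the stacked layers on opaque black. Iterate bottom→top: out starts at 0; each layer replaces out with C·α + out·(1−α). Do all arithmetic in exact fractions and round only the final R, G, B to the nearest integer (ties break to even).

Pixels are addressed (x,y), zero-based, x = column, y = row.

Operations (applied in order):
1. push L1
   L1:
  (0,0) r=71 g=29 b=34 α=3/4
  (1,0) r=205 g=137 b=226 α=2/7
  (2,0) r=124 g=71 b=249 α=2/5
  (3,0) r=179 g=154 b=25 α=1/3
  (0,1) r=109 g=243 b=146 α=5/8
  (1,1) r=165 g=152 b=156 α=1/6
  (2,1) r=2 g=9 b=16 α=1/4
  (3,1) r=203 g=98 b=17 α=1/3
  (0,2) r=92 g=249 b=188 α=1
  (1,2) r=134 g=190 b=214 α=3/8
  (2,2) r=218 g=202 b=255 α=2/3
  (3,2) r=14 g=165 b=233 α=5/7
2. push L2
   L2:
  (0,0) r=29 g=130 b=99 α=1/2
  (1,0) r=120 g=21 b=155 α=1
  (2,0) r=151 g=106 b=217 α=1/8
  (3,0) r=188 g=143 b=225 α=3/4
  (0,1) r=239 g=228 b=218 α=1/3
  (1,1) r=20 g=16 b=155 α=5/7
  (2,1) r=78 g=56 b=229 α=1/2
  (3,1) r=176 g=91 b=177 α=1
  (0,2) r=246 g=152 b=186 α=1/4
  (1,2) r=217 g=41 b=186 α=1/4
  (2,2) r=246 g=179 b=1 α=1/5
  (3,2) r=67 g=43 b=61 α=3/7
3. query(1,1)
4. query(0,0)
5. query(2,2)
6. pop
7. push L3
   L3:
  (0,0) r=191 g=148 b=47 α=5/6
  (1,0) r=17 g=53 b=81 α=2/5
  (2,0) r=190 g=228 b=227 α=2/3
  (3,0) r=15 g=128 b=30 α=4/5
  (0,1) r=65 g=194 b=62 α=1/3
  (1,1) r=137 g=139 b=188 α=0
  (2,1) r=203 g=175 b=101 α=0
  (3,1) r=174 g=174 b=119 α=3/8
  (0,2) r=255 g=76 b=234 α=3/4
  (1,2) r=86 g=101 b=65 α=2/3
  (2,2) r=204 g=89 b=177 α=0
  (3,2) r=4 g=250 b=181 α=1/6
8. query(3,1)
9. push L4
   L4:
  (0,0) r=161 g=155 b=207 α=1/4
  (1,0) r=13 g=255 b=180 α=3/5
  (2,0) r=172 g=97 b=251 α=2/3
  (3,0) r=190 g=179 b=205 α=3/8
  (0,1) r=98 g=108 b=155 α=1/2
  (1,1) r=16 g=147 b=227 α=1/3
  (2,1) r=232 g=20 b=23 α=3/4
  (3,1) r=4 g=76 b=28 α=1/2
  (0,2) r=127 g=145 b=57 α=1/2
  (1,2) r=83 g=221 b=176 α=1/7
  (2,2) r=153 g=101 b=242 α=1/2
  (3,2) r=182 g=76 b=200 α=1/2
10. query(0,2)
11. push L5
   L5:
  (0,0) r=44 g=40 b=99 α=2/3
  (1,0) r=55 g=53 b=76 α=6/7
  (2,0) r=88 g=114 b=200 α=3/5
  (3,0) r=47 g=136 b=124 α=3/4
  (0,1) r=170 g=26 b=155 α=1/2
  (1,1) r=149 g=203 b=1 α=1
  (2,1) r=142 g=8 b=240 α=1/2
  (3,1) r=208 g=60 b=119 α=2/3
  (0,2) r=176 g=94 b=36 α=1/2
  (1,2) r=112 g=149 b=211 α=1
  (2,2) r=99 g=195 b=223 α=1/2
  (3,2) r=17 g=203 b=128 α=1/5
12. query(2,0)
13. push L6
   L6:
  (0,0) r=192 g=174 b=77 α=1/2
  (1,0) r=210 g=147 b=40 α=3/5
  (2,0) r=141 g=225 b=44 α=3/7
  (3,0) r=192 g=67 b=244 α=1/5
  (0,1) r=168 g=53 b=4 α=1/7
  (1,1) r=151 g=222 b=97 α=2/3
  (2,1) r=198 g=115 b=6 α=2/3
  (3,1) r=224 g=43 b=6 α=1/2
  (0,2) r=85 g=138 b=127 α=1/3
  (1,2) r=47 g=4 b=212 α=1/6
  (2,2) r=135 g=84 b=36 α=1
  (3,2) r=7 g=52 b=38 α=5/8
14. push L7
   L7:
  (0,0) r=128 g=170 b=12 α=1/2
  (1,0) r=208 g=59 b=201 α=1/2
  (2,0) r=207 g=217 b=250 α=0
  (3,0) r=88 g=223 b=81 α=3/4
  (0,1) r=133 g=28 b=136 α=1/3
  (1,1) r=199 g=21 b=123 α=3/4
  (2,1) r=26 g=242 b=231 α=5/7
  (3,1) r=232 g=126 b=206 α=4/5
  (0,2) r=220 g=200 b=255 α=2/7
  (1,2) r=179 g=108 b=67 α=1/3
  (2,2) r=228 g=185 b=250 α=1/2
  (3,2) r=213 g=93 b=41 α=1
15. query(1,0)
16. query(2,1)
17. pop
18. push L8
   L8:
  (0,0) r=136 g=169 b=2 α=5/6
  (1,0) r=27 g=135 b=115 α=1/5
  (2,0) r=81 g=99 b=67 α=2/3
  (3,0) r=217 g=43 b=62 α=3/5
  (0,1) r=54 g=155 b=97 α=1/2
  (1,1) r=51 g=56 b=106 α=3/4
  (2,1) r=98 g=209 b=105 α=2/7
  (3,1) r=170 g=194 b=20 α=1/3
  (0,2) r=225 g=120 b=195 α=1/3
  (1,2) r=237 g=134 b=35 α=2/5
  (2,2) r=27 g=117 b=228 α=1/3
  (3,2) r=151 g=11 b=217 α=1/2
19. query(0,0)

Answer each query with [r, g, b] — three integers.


(1,1) stack=L1,L2; from [0,0,0]:
+L1 (α=1/6) → [55/2, 76/3, 26]
+L2 (α=5/7) → [155/7, 56/3, 827/7]
rounded: [22, 19, 118]

query (0,0) [L1,L2] — begin 0,0,0
L1 α=3/4: [213/4, 87/4, 51/2]
L2 α=1/2: [329/8, 607/8, 249/4]
→ [41, 76, 62]

at x=2,y=2 over L1,L2:
+L1 (α=2/3) → [436/3, 404/3, 170]
+L2 (α=1/5) → [2482/15, 2153/15, 681/5]
rounded: [165, 144, 136]

query (3,1) [L1,L3] — begin 0,0,0
after L1 α=1/3: [203/3, 98/3, 17/3]
after L3 α=3/8: [2581/24, 257/3, 289/6]
rounded: [108, 86, 48]

at x=0,y=2 over L1,L3,L4:
L1 α=1: [92, 249, 188]
L3 α=3/4: [857/4, 477/4, 445/2]
L4 α=1/2: [1365/8, 1057/8, 559/4]
→ [171, 132, 140]

query (2,0) [L1,L3,L4,L5] — begin 0,0,0
L1 α=2/5: [248/5, 142/5, 498/5]
L3 α=2/3: [716/5, 2422/15, 2768/15]
L4 α=2/3: [812/5, 5332/45, 10298/45]
L5 α=3/5: [2944/25, 26054/225, 47596/225]
→ [118, 116, 212]

query (1,0) [L1,L3,L4,L5,L6,L7] — begin 0,0,0
L1 α=2/7: [410/7, 274/7, 452/7]
L3 α=2/5: [1468/35, 1564/35, 498/7]
L4 α=3/5: [4301/175, 29903/175, 4776/35]
L5 α=6/7: [62051/1225, 85553/1225, 20736/245]
L6 α=3/5: [895852/6125, 711331/6125, 70872/1225]
L7 α=1/2: [1084926/6125, 536353/6125, 317097/2450]
rounded: [177, 88, 129]

query (2,1) [L1,L3,L4,L5,L6,L7] — begin 0,0,0
+L1 (α=1/4) → [1/2, 9/4, 4]
+L3 (α=0) → [1/2, 9/4, 4]
+L4 (α=3/4) → [1393/8, 249/16, 73/4]
+L5 (α=1/2) → [2529/16, 377/32, 1033/8]
+L6 (α=2/3) → [2955/16, 2579/32, 1129/24]
+L7 (α=5/7) → [3995/56, 21939/112, 14989/84]
→ [71, 196, 178]

at x=0,y=0 over L1,L3,L4,L5,L6,L8:
L1 α=3/4: [213/4, 87/4, 51/2]
L3 α=5/6: [4033/24, 3047/24, 521/12]
L4 α=1/4: [5321/32, 4287/32, 1349/16]
L5 α=2/3: [8137/96, 6847/96, 4517/48]
L6 α=1/2: [26569/192, 23551/192, 8213/96]
L8 α=5/6: [157129/1152, 185791/1152, 9173/576]
= [136, 161, 16]


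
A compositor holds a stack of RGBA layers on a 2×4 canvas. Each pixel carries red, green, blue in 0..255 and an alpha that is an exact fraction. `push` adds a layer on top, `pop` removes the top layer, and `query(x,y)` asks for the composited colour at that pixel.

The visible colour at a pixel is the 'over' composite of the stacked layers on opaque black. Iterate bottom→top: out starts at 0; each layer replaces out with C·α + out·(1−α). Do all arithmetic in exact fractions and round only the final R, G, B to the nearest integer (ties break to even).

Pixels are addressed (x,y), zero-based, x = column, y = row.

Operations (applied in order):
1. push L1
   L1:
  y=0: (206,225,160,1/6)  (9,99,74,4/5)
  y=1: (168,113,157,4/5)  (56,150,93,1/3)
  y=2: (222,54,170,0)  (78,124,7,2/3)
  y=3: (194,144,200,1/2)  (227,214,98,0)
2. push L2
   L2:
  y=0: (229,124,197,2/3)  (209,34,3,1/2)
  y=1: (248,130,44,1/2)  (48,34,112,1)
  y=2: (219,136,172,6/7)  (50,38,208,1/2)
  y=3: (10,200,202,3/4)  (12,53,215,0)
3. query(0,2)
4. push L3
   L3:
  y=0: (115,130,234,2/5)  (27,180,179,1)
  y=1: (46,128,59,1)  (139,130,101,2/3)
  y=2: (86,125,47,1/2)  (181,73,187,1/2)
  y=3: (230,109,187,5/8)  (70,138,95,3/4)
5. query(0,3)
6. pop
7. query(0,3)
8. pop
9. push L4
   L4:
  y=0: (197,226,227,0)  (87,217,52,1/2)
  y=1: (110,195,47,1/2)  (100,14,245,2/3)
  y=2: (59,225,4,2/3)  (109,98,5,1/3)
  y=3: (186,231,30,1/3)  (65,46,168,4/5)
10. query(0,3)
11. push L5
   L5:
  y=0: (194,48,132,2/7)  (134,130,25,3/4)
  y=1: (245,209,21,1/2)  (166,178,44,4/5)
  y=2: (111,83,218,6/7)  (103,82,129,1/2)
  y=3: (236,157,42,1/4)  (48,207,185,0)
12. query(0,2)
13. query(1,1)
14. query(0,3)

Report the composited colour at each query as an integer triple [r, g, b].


(0,2) stack=L1,L2; from [0,0,0]:
after L1 α=0: [0, 0, 0]
after L2 α=6/7: [1314/7, 816/7, 1032/7]
= [188, 117, 147]

(0,3) stack=L1,L2,L3; from [0,0,0]:
L1 α=1/2: [97, 72, 100]
L2 α=3/4: [127/4, 168, 353/2]
L3 α=5/8: [4981/32, 1049/8, 2929/16]
rounded: [156, 131, 183]

query (0,3) [L1,L2] — begin 0,0,0
+L1 (α=1/2) → [97, 72, 100]
+L2 (α=3/4) → [127/4, 168, 353/2]
→ [32, 168, 176]

(0,3) stack=L1,L4; from [0,0,0]:
L1 α=1/2: [97, 72, 100]
L4 α=1/3: [380/3, 125, 230/3]
rounded: [127, 125, 77]

query (0,2) [L1,L4,L5] — begin 0,0,0
+L1 (α=0) → [0, 0, 0]
+L4 (α=2/3) → [118/3, 150, 8/3]
+L5 (α=6/7) → [2116/21, 648/7, 3932/21]
rounded: [101, 93, 187]

query (1,1) [L1,L4,L5] — begin 0,0,0
after L1 α=1/3: [56/3, 50, 31]
after L4 α=2/3: [656/9, 26, 521/3]
after L5 α=4/5: [6632/45, 738/5, 1049/15]
= [147, 148, 70]

query (0,3) [L1,L4,L5] — begin 0,0,0
+L1 (α=1/2) → [97, 72, 100]
+L4 (α=1/3) → [380/3, 125, 230/3]
+L5 (α=1/4) → [154, 133, 68]
rounded: [154, 133, 68]


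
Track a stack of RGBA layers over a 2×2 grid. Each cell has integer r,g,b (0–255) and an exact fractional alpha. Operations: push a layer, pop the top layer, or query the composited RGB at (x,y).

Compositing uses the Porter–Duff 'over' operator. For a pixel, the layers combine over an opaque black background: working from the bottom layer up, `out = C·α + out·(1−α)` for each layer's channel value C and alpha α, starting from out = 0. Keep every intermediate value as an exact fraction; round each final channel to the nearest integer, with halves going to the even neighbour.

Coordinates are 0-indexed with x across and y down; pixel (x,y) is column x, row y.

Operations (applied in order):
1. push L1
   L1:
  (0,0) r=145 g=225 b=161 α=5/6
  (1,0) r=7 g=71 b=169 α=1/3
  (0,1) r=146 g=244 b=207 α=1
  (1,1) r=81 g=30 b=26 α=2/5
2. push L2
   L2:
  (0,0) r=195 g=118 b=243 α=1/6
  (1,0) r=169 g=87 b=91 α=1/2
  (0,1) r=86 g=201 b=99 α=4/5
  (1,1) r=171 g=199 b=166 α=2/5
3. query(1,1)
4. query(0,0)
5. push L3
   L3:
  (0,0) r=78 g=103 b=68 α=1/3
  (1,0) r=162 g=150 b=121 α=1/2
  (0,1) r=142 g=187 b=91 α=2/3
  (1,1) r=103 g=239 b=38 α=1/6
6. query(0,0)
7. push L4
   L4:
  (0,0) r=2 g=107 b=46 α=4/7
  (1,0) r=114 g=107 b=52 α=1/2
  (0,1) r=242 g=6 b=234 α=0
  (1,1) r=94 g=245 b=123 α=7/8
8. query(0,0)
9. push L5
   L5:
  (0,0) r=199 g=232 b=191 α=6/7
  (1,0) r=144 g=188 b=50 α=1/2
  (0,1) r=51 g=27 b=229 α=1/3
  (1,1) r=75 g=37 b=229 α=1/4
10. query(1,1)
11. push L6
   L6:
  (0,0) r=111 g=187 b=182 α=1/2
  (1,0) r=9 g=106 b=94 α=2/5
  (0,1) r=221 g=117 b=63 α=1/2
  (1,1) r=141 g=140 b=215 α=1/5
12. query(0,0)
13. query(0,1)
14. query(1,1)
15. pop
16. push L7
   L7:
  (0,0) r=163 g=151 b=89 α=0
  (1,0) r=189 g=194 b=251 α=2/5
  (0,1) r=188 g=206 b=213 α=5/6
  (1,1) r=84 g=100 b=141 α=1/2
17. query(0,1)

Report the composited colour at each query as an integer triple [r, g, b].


query (1,1) [L1,L2] — begin 0,0,0
L1 α=2/5: [162/5, 12, 52/5]
L2 α=2/5: [2196/25, 434/5, 1816/25]
= [88, 87, 73]

(0,0) stack=L1,L2; from [0,0,0]:
after L1 α=5/6: [725/6, 375/2, 805/6]
after L2 α=1/6: [4795/36, 2111/12, 5483/36]
= [133, 176, 152]

(0,0) stack=L1,L2,L3; from [0,0,0]:
+L1 (α=5/6) → [725/6, 375/2, 805/6]
+L2 (α=1/6) → [4795/36, 2111/12, 5483/36]
+L3 (α=1/3) → [6199/54, 2729/18, 6707/54]
rounded: [115, 152, 124]

at x=0,y=0 over L1,L2,L3,L4:
+L1 (α=5/6) → [725/6, 375/2, 805/6]
+L2 (α=1/6) → [4795/36, 2111/12, 5483/36]
+L3 (α=1/3) → [6199/54, 2729/18, 6707/54]
+L4 (α=4/7) → [6343/126, 5297/42, 10019/126]
rounded: [50, 126, 80]

at x=1,y=1 over L1,L2,L3,L4,L5:
after L1 α=2/5: [162/5, 12, 52/5]
after L2 α=2/5: [2196/25, 434/5, 1816/25]
after L3 α=1/6: [2711/30, 673/6, 1003/15]
after L4 α=7/8: [22451/240, 10963/48, 6959/60]
after L5 α=1/4: [28451/320, 11555/64, 11539/80]
→ [89, 181, 144]

(0,0) stack=L1,L2,L3,L4,L5,L6; from [0,0,0]:
L1 α=5/6: [725/6, 375/2, 805/6]
L2 α=1/6: [4795/36, 2111/12, 5483/36]
L3 α=1/3: [6199/54, 2729/18, 6707/54]
L4 α=4/7: [6343/126, 5297/42, 10019/126]
L5 α=6/7: [156787/882, 63761/294, 154415/882]
L6 α=1/2: [254689/1764, 118739/588, 314939/1764]
= [144, 202, 179]

query (0,1) [L1,L2,L3,L4,L5,L6] — begin 0,0,0
after L1 α=1: [146, 244, 207]
after L2 α=4/5: [98, 1048/5, 603/5]
after L3 α=2/3: [382/3, 2918/15, 1513/15]
after L4 α=0: [382/3, 2918/15, 1513/15]
after L5 α=1/3: [917/9, 6241/45, 6461/45]
after L6 α=1/2: [1453/9, 5753/45, 4648/45]
rounded: [161, 128, 103]

(1,1) stack=L1,L2,L3,L4,L5,L6; from [0,0,0]:
L1 α=2/5: [162/5, 12, 52/5]
L2 α=2/5: [2196/25, 434/5, 1816/25]
L3 α=1/6: [2711/30, 673/6, 1003/15]
L4 α=7/8: [22451/240, 10963/48, 6959/60]
L5 α=1/4: [28451/320, 11555/64, 11539/80]
L6 α=1/5: [39731/400, 2759/16, 15839/100]
→ [99, 172, 158]

query (0,1) [L1,L2,L3,L4,L5,L7] — begin 0,0,0
+L1 (α=1) → [146, 244, 207]
+L2 (α=4/5) → [98, 1048/5, 603/5]
+L3 (α=2/3) → [382/3, 2918/15, 1513/15]
+L4 (α=0) → [382/3, 2918/15, 1513/15]
+L5 (α=1/3) → [917/9, 6241/45, 6461/45]
+L7 (α=5/6) → [9377/54, 52591/270, 27193/135]
rounded: [174, 195, 201]


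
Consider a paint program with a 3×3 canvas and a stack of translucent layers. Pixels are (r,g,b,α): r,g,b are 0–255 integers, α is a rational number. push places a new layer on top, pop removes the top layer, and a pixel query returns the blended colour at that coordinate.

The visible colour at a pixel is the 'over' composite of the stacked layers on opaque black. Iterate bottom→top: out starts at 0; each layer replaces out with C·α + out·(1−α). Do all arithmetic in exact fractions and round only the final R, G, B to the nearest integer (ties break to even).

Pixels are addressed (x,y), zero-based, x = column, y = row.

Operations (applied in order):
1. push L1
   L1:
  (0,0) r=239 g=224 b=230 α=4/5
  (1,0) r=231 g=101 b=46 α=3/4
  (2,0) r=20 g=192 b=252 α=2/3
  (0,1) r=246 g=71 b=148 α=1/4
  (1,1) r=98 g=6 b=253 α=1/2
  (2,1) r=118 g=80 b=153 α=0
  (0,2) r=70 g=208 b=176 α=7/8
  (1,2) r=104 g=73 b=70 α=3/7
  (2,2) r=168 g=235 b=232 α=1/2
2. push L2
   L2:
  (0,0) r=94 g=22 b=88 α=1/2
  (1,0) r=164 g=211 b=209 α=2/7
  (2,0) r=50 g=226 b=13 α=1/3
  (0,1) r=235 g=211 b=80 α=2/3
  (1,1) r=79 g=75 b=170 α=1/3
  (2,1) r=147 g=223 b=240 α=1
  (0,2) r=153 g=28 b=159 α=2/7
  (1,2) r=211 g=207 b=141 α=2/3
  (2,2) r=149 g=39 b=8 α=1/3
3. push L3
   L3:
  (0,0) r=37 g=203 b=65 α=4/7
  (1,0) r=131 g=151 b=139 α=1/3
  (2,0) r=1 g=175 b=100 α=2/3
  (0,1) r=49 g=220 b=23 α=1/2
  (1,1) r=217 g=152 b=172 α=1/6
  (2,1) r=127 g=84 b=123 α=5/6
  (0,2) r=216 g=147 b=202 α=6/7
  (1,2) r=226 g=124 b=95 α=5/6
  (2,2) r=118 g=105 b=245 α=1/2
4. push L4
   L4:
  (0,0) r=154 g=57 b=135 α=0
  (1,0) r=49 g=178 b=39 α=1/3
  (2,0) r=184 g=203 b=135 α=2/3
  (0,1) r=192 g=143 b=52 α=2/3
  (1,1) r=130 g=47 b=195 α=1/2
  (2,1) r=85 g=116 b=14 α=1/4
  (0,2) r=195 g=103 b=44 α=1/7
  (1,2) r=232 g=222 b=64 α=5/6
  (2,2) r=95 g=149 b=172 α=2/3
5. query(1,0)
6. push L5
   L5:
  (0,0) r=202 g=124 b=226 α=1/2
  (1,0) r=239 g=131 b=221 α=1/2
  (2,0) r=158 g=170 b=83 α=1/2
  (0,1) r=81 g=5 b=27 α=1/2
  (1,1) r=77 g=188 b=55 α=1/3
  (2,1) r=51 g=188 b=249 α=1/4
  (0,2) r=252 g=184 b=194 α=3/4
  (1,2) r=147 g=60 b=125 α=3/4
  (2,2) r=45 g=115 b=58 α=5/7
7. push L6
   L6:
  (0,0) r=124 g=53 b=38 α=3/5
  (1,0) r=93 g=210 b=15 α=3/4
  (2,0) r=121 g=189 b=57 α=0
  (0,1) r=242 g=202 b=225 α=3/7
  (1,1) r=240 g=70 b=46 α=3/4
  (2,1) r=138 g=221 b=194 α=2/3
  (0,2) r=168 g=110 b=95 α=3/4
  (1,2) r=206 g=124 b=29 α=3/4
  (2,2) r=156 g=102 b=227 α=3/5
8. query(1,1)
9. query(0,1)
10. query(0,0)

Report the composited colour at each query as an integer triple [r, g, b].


(1,0) stack=L1,L2,L3,L4; from [0,0,0]:
after L1 α=3/4: [693/4, 303/4, 69/2]
after L2 α=2/7: [4777/28, 3203/28, 1181/14]
after L3 α=1/3: [6611/42, 5317/42, 718/7]
after L4 α=1/3: [7640/63, 9055/63, 1709/21]
= [121, 144, 81]

query (1,1) [L1,L2,L3,L4,L5,L6] — begin 0,0,0
L1 α=1/2: [49, 3, 253/2]
L2 α=1/3: [59, 27, 141]
L3 α=1/6: [256/3, 287/6, 877/6]
L4 α=1/2: [323/3, 569/12, 2047/12]
L5 α=1/3: [877/9, 1697/18, 2377/18]
L6 α=3/4: [7357/36, 5477/72, 4861/72]
rounded: [204, 76, 68]

query (0,1) [L1,L2,L3,L4,L5,L6] — begin 0,0,0
after L1 α=1/4: [123/2, 71/4, 37]
after L2 α=2/3: [1063/6, 1759/12, 197/3]
after L3 α=1/2: [1357/12, 4399/24, 133/3]
after L4 α=2/3: [5965/36, 11263/72, 445/9]
after L5 α=1/2: [8881/72, 11623/144, 344/9]
after L6 α=3/7: [21949/126, 4777/36, 7451/63]
→ [174, 133, 118]

(0,0) stack=L1,L2,L3,L4,L5,L6; from [0,0,0]:
L1 α=4/5: [956/5, 896/5, 184]
L2 α=1/2: [713/5, 503/5, 136]
L3 α=4/7: [2879/35, 5569/35, 668/7]
L4 α=0: [2879/35, 5569/35, 668/7]
L5 α=1/2: [9949/70, 9909/70, 1125/7]
L6 α=3/5: [22969/175, 15474/175, 3048/35]
rounded: [131, 88, 87]
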